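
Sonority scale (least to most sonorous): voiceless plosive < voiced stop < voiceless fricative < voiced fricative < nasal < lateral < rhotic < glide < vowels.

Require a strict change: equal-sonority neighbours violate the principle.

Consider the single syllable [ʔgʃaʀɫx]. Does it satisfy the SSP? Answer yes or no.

yes

Onset: /ʔ/ is a voiceless plosive (sonority 1), /g/ is a voiced stop (sonority 2), /ʃ/ is a voiceless fricative (sonority 3); then the nucleus /a/ (sonority 9).
Onset profile 1-2-3-9 — rises to the nucleus.
Coda: /ʀ/ is a rhotic (sonority 7), /ɫ/ is a lateral (sonority 6), /x/ is a voiceless fricative (sonority 3).
Coda profile 9-7-6-3 — falls from the nucleus.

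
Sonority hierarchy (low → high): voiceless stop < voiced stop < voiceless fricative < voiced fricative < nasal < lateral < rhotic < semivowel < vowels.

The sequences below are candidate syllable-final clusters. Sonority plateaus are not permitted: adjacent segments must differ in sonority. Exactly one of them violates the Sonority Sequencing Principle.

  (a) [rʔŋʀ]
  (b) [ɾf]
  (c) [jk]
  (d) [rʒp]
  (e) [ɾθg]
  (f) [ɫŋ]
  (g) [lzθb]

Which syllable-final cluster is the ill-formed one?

a

(a) [rʔŋʀ]: profile 7-1-5-7 — violates.
(b) [ɾf]: profile 7-3 — obeys.
(c) [jk]: profile 8-1 — obeys.
(d) [rʒp]: profile 7-4-1 — obeys.
(e) [ɾθg]: profile 7-3-2 — obeys.
(f) [ɫŋ]: profile 6-5 — obeys.
(g) [lzθb]: profile 6-4-3-2 — obeys.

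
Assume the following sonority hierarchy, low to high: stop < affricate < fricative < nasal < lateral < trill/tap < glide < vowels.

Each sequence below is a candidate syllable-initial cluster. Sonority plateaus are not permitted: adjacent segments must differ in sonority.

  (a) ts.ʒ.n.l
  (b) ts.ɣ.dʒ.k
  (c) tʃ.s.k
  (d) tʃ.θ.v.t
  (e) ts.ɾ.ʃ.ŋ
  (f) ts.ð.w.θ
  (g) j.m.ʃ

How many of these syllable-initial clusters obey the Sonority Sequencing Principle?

(a) ts.ʒ.n.l: profile 2-3-4-5 — obeys.
(b) ts.ɣ.dʒ.k: profile 2-3-2-1 — violates.
(c) tʃ.s.k: profile 2-3-1 — violates.
(d) tʃ.θ.v.t: profile 2-3-3-1 — violates.
(e) ts.ɾ.ʃ.ŋ: profile 2-6-3-4 — violates.
(f) ts.ð.w.θ: profile 2-3-7-3 — violates.
(g) j.m.ʃ: profile 7-4-3 — violates.

1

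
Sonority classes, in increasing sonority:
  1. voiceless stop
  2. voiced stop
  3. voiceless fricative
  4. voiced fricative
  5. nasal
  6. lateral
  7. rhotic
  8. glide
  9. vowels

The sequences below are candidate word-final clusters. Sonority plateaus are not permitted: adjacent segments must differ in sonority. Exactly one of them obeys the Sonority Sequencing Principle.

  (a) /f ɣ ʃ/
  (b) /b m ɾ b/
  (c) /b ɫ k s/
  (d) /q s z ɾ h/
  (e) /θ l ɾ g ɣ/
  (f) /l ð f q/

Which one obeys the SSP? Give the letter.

(a) sonority 3-4-3: ill-formed.
(b) sonority 2-5-7-2: ill-formed.
(c) sonority 2-6-1-3: ill-formed.
(d) sonority 1-3-4-7-3: ill-formed.
(e) sonority 3-6-7-2-4: ill-formed.
(f) sonority 6-4-3-1: well-formed.

f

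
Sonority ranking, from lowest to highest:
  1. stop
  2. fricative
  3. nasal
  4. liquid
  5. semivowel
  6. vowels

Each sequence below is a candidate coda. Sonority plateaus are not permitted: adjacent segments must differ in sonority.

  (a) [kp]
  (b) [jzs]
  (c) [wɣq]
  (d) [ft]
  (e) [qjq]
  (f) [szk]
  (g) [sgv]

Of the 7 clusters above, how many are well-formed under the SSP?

(a) 1-1 → violates
(b) 5-2-2 → violates
(c) 5-2-1 → obeys
(d) 2-1 → obeys
(e) 1-5-1 → violates
(f) 2-2-1 → violates
(g) 2-1-2 → violates

2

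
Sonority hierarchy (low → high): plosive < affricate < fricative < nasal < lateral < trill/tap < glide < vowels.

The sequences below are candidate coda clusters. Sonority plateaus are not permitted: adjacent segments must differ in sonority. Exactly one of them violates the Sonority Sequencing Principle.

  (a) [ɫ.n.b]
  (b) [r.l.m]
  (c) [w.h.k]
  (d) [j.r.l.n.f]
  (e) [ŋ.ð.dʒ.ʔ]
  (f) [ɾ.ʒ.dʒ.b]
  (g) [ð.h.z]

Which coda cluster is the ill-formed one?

(a) [ɫ.n.b]: profile 5-4-1 — obeys.
(b) [r.l.m]: profile 6-5-4 — obeys.
(c) [w.h.k]: profile 7-3-1 — obeys.
(d) [j.r.l.n.f]: profile 7-6-5-4-3 — obeys.
(e) [ŋ.ð.dʒ.ʔ]: profile 4-3-2-1 — obeys.
(f) [ɾ.ʒ.dʒ.b]: profile 6-3-2-1 — obeys.
(g) [ð.h.z]: profile 3-3-3 — violates.

g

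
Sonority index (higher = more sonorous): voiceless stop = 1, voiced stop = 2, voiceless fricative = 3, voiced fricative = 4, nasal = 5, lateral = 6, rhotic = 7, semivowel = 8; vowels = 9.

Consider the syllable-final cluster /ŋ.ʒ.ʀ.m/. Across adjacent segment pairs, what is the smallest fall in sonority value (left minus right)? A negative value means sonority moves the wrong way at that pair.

/ŋ/ is a nasal (sonority 5).
/ʒ/ is a voiced fricative (sonority 4).
/ʀ/ is a rhotic (sonority 7).
/m/ is a nasal (sonority 5).
/ŋ/→/ʒ/: change +1.
/ʒ/→/ʀ/: change -3.
/ʀ/→/m/: change +2.
Minimum = -3.

-3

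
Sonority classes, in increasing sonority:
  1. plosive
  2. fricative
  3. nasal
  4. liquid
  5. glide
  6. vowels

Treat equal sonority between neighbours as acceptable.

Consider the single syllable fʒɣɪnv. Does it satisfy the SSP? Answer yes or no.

Onset: /f/ is a fricative (sonority 2), /ʒ/ is a fricative (sonority 2), /ɣ/ is a fricative (sonority 2); then the nucleus /ɪ/ (sonority 6).
Onset profile 2-2-2-6 — rises to the nucleus.
Coda: /n/ is a nasal (sonority 3), /v/ is a fricative (sonority 2).
Coda profile 6-3-2 — falls from the nucleus.

yes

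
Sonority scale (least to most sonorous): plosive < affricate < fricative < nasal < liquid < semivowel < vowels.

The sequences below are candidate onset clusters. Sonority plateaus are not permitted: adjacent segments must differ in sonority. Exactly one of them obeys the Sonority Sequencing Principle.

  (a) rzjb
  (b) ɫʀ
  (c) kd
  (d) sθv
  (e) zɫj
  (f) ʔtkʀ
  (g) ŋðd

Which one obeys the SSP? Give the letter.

e

(a) rzjb: profile 5-3-6-1 — violates.
(b) ɫʀ: profile 5-5 — violates.
(c) kd: profile 1-1 — violates.
(d) sθv: profile 3-3-3 — violates.
(e) zɫj: profile 3-5-6 — obeys.
(f) ʔtkʀ: profile 1-1-1-5 — violates.
(g) ŋðd: profile 4-3-1 — violates.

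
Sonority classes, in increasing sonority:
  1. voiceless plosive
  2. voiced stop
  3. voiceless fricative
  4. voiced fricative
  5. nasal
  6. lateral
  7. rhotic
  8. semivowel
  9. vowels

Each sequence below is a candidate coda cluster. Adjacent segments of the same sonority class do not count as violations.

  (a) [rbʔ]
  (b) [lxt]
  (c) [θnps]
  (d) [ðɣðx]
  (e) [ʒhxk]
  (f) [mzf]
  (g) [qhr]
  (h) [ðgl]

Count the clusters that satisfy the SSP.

5

(a) 7-2-1 → obeys
(b) 6-3-1 → obeys
(c) 3-5-1-3 → violates
(d) 4-4-4-3 → obeys
(e) 4-3-3-1 → obeys
(f) 5-4-3 → obeys
(g) 1-3-7 → violates
(h) 4-2-6 → violates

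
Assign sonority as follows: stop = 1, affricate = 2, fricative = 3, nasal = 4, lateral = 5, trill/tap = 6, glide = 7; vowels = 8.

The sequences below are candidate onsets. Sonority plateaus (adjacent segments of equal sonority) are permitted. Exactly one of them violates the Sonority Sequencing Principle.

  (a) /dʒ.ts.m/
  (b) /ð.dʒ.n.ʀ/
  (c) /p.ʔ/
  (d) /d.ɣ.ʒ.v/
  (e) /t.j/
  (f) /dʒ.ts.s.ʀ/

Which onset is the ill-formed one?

b

(a) sonority 2-2-4: well-formed.
(b) sonority 3-2-4-6: ill-formed.
(c) sonority 1-1: well-formed.
(d) sonority 1-3-3-3: well-formed.
(e) sonority 1-7: well-formed.
(f) sonority 2-2-3-6: well-formed.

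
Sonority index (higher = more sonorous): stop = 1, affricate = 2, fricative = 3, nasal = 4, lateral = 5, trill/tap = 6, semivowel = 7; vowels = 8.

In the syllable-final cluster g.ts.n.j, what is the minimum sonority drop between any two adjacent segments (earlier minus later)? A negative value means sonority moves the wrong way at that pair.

-3

/g/ — stop, sonority 1.
/ts/ — affricate, sonority 2.
/n/ — nasal, sonority 4.
/j/ — semivowel, sonority 7.
/g/→/ts/: change -1.
/ts/→/n/: change -2.
/n/→/j/: change -3.
Minimum = -3.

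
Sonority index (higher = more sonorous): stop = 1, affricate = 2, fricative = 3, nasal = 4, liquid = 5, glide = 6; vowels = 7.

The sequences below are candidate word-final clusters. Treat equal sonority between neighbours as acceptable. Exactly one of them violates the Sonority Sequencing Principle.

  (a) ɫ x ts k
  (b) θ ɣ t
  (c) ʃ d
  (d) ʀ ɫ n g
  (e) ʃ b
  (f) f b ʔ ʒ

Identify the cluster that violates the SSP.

f

(a) sonority 5-3-2-1: well-formed.
(b) sonority 3-3-1: well-formed.
(c) sonority 3-1: well-formed.
(d) sonority 5-5-4-1: well-formed.
(e) sonority 3-1: well-formed.
(f) sonority 3-1-1-3: ill-formed.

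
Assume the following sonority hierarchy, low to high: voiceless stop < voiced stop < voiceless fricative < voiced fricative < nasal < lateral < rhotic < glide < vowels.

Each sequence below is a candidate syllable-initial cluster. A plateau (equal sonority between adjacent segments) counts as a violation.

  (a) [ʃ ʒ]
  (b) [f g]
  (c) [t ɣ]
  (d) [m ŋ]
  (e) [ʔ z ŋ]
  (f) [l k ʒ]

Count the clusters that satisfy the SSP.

3

(a) 3-4 → obeys
(b) 3-2 → violates
(c) 1-4 → obeys
(d) 5-5 → violates
(e) 1-4-5 → obeys
(f) 6-1-4 → violates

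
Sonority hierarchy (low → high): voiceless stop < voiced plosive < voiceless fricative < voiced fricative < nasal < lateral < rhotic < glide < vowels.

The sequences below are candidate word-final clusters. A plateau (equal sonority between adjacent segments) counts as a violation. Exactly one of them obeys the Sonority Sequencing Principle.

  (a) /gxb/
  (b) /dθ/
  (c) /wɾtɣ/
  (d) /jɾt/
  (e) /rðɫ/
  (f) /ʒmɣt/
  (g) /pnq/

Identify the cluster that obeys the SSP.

(a) /gxb/: profile 2-3-2 — violates.
(b) /dθ/: profile 2-3 — violates.
(c) /wɾtɣ/: profile 8-7-1-4 — violates.
(d) /jɾt/: profile 8-7-1 — obeys.
(e) /rðɫ/: profile 7-4-6 — violates.
(f) /ʒmɣt/: profile 4-5-4-1 — violates.
(g) /pnq/: profile 1-5-1 — violates.

d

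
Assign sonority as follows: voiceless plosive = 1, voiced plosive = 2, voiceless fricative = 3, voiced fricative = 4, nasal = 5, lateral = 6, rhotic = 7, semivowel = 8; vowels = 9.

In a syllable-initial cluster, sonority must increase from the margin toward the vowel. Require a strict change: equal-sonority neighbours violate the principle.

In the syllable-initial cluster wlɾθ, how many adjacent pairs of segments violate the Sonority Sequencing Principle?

/w/ is a semivowel (sonority 8).
/l/ is a lateral (sonority 6).
/ɾ/ is a rhotic (sonority 7).
/θ/ is a voiceless fricative (sonority 3).
/w/→/l/: 8→6 (does not rise) — violation.
/l/→/ɾ/: 6→7 (rises) — ok.
/ɾ/→/θ/: 7→3 (does not rise) — violation.

2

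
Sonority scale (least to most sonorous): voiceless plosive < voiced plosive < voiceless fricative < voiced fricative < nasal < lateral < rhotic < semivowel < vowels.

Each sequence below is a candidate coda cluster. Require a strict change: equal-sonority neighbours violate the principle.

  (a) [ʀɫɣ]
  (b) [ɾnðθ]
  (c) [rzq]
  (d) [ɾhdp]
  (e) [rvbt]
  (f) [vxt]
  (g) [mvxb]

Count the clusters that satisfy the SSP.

7

(a) sonority 7-6-4: well-formed.
(b) sonority 7-5-4-3: well-formed.
(c) sonority 7-4-1: well-formed.
(d) sonority 7-3-2-1: well-formed.
(e) sonority 7-4-2-1: well-formed.
(f) sonority 4-3-1: well-formed.
(g) sonority 5-4-3-2: well-formed.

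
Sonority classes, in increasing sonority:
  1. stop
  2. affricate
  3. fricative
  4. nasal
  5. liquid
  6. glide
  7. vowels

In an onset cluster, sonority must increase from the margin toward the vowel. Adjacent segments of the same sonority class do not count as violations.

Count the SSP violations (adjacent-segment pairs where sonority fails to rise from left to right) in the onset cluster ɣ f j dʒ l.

/ɣ/ is a fricative (sonority 3).
/f/ is a fricative (sonority 3).
/j/ is a glide (sonority 6).
/dʒ/ is an affricate (sonority 2).
/l/ is a liquid (sonority 5).
/ɣ/→/f/: 3→3 (plateau, allowed) — ok.
/f/→/j/: 3→6 (rises) — ok.
/j/→/dʒ/: 6→2 (does not rise) — violation.
/dʒ/→/l/: 2→5 (rises) — ok.

1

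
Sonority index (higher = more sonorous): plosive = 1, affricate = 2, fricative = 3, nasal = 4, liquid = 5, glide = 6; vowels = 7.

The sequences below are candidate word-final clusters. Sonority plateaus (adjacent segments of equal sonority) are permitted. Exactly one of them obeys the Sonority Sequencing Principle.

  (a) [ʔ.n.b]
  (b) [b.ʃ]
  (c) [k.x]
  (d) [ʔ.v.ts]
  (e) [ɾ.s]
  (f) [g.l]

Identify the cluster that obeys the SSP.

(a) [ʔ.n.b]: profile 1-4-1 — violates.
(b) [b.ʃ]: profile 1-3 — violates.
(c) [k.x]: profile 1-3 — violates.
(d) [ʔ.v.ts]: profile 1-3-2 — violates.
(e) [ɾ.s]: profile 5-3 — obeys.
(f) [g.l]: profile 1-5 — violates.

e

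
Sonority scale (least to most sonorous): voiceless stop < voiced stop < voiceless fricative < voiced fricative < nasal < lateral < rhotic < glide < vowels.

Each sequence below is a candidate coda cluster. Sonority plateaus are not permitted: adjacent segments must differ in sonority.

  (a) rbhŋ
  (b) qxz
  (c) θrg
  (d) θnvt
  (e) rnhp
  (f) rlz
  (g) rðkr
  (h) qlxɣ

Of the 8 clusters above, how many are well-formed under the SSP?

2

(a) sonority 7-2-3-5: ill-formed.
(b) sonority 1-3-4: ill-formed.
(c) sonority 3-7-2: ill-formed.
(d) sonority 3-5-4-1: ill-formed.
(e) sonority 7-5-3-1: well-formed.
(f) sonority 7-6-4: well-formed.
(g) sonority 7-4-1-7: ill-formed.
(h) sonority 1-6-3-4: ill-formed.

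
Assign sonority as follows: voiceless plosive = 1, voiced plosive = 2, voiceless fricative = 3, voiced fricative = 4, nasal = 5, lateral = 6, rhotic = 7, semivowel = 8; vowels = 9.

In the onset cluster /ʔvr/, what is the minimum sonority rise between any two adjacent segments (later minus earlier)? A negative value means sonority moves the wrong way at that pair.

3

/ʔ/ is a voiceless plosive (sonority 1).
/v/ is a voiced fricative (sonority 4).
/r/ is a rhotic (sonority 7).
/ʔ/→/v/: change +3.
/v/→/r/: change +3.
Minimum = 3.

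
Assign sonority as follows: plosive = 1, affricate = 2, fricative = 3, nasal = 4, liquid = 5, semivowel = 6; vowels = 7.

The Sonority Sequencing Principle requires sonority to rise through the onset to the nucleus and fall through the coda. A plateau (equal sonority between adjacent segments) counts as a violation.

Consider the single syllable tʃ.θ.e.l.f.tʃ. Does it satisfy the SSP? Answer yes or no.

yes

Onset: /tʃ/ is an affricate (sonority 2), /θ/ is a fricative (sonority 3); then the nucleus /e/ (sonority 7).
Onset profile 2-3-7 — rises to the nucleus.
Coda: /l/ is a liquid (sonority 5), /f/ is a fricative (sonority 3), /tʃ/ is an affricate (sonority 2).
Coda profile 7-5-3-2 — falls from the nucleus.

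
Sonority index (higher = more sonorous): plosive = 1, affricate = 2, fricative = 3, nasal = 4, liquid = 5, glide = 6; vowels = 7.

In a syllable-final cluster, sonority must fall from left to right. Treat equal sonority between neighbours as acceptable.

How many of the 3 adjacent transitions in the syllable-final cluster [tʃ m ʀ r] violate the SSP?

/tʃ/ — affricate, sonority 2.
/m/ — nasal, sonority 4.
/ʀ/ — liquid, sonority 5.
/r/ — liquid, sonority 5.
/tʃ/→/m/: 2→4 (does not fall) — violation.
/m/→/ʀ/: 4→5 (does not fall) — violation.
/ʀ/→/r/: 5→5 (plateau, allowed) — ok.

2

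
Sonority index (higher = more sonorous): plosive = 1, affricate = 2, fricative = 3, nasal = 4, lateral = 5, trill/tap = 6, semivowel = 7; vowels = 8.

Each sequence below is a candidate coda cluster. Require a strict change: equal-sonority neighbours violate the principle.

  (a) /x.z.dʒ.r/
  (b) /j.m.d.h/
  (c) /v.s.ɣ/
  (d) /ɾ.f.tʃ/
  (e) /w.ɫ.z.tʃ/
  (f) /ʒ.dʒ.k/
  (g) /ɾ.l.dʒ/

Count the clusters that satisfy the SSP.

4

(a) sonority 3-3-2-6: ill-formed.
(b) sonority 7-4-1-3: ill-formed.
(c) sonority 3-3-3: ill-formed.
(d) sonority 6-3-2: well-formed.
(e) sonority 7-5-3-2: well-formed.
(f) sonority 3-2-1: well-formed.
(g) sonority 6-5-2: well-formed.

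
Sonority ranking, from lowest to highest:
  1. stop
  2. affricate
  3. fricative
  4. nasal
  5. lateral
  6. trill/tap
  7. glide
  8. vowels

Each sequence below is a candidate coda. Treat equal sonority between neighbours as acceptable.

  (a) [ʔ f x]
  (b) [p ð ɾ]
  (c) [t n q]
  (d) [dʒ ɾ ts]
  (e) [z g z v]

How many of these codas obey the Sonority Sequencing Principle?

(a) [ʔ f x]: profile 1-3-3 — violates.
(b) [p ð ɾ]: profile 1-3-6 — violates.
(c) [t n q]: profile 1-4-1 — violates.
(d) [dʒ ɾ ts]: profile 2-6-2 — violates.
(e) [z g z v]: profile 3-1-3-3 — violates.

0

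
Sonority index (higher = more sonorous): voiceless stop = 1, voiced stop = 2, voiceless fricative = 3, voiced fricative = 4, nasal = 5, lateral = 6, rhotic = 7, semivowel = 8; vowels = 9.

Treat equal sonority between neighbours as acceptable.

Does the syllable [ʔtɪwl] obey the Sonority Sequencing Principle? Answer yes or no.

yes

Onset: /ʔ/ is a voiceless stop (sonority 1), /t/ is a voiceless stop (sonority 1); then the nucleus /ɪ/ (sonority 9).
Onset profile 1-1-9 — rises to the nucleus.
Coda: /w/ is a semivowel (sonority 8), /l/ is a lateral (sonority 6).
Coda profile 9-8-6 — falls from the nucleus.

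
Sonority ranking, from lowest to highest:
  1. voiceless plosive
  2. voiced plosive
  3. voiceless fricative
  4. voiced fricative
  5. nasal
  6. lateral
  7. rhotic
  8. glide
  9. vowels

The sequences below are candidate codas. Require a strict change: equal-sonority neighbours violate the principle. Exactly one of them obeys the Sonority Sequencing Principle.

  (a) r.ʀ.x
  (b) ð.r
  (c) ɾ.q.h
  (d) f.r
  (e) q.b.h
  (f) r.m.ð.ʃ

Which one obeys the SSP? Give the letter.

f

(a) r.ʀ.x: profile 7-7-3 — violates.
(b) ð.r: profile 4-7 — violates.
(c) ɾ.q.h: profile 7-1-3 — violates.
(d) f.r: profile 3-7 — violates.
(e) q.b.h: profile 1-2-3 — violates.
(f) r.m.ð.ʃ: profile 7-5-4-3 — obeys.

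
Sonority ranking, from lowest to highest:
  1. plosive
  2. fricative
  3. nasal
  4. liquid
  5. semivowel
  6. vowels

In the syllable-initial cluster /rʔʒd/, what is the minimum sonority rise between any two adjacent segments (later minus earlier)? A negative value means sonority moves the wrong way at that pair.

-3

/r/ is a liquid (sonority 4).
/ʔ/ is a plosive (sonority 1).
/ʒ/ is a fricative (sonority 2).
/d/ is a plosive (sonority 1).
/r/→/ʔ/: change -3.
/ʔ/→/ʒ/: change +1.
/ʒ/→/d/: change -1.
Minimum = -3.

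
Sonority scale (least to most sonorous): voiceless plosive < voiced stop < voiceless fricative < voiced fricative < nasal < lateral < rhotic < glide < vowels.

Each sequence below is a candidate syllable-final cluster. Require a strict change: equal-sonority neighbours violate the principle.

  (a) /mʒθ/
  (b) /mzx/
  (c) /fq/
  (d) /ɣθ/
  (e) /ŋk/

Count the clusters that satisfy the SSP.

(a) sonority 5-4-3: well-formed.
(b) sonority 5-4-3: well-formed.
(c) sonority 3-1: well-formed.
(d) sonority 4-3: well-formed.
(e) sonority 5-1: well-formed.

5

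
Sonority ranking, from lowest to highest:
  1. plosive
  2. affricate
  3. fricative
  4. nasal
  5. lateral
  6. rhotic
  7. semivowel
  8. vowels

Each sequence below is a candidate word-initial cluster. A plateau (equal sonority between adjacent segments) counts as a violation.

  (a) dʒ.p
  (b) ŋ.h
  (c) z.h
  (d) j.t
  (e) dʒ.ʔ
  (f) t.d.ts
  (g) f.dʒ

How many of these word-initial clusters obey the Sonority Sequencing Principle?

0

(a) sonority 2-1: ill-formed.
(b) sonority 4-3: ill-formed.
(c) sonority 3-3: ill-formed.
(d) sonority 7-1: ill-formed.
(e) sonority 2-1: ill-formed.
(f) sonority 1-1-2: ill-formed.
(g) sonority 3-2: ill-formed.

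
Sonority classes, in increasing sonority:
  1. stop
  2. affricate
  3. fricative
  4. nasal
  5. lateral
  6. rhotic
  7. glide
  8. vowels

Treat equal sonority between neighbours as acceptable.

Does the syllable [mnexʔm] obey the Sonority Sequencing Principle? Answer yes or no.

no

Onset: /m/ is a nasal (sonority 4), /n/ is a nasal (sonority 4); then the nucleus /e/ (sonority 8).
Onset profile 4-4-8 — rises to the nucleus.
Coda: /x/ is a fricative (sonority 3), /ʔ/ is a stop (sonority 1), /m/ is a nasal (sonority 4).
Coda profile 8-3-1-4 — does not fall throughout.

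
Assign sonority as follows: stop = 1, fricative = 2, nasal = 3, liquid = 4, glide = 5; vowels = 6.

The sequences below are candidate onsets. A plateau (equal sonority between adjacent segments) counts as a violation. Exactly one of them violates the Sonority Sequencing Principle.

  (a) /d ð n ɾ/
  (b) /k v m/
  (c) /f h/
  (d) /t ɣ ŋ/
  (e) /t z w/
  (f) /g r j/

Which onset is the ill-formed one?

c

(a) /d ð n ɾ/: profile 1-2-3-4 — obeys.
(b) /k v m/: profile 1-2-3 — obeys.
(c) /f h/: profile 2-2 — violates.
(d) /t ɣ ŋ/: profile 1-2-3 — obeys.
(e) /t z w/: profile 1-2-5 — obeys.
(f) /g r j/: profile 1-4-5 — obeys.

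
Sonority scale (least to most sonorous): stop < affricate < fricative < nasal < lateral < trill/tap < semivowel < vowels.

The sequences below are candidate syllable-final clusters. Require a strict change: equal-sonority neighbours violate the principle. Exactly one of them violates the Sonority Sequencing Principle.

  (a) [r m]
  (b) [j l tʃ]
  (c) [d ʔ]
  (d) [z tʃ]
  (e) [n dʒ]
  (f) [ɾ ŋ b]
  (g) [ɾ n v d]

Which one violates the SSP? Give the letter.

(a) sonority 6-4: well-formed.
(b) sonority 7-5-2: well-formed.
(c) sonority 1-1: ill-formed.
(d) sonority 3-2: well-formed.
(e) sonority 4-2: well-formed.
(f) sonority 6-4-1: well-formed.
(g) sonority 6-4-3-1: well-formed.

c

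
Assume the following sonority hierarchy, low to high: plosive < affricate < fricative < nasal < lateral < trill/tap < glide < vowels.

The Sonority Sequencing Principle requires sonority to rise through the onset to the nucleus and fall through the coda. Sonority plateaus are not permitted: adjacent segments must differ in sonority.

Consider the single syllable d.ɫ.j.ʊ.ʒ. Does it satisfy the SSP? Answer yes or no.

yes

Onset: /d/ is a plosive (sonority 1), /ɫ/ is a lateral (sonority 5), /j/ is a glide (sonority 7); then the nucleus /ʊ/ (sonority 8).
Onset profile 1-5-7-8 — rises to the nucleus.
Coda: /ʒ/ is a fricative (sonority 3).
Coda profile 8-3 — falls from the nucleus.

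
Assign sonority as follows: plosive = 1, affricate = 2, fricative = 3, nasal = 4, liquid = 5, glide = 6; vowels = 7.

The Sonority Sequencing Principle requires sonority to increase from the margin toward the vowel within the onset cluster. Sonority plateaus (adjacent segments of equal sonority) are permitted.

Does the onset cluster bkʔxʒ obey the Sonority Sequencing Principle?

yes

/b/ — plosive, sonority 1.
/k/ — plosive, sonority 1.
/ʔ/ — plosive, sonority 1.
/x/ — fricative, sonority 3.
/ʒ/ — fricative, sonority 3.
The profile 1-1-1-3-3 is non-decreasing (plateaus allowed), so the onset cluster satisfies the SSP.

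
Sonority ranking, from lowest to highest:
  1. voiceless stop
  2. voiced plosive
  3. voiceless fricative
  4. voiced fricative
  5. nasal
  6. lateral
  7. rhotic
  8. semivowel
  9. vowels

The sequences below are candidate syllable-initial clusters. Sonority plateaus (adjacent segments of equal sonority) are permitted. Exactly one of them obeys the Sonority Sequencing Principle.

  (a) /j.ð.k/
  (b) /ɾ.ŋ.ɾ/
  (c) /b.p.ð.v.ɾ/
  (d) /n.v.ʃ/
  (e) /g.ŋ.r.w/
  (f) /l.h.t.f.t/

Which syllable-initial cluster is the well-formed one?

(a) sonority 8-4-1: ill-formed.
(b) sonority 7-5-7: ill-formed.
(c) sonority 2-1-4-4-7: ill-formed.
(d) sonority 5-4-3: ill-formed.
(e) sonority 2-5-7-8: well-formed.
(f) sonority 6-3-1-3-1: ill-formed.

e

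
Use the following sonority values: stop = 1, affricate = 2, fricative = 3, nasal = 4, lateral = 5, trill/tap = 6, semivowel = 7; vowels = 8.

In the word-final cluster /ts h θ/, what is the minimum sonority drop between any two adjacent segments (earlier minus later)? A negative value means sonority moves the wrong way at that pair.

/ts/: affricate = 2.
/h/: fricative = 3.
/θ/: fricative = 3.
/ts/→/h/: change -1.
/h/→/θ/: change +0.
Minimum = -1.

-1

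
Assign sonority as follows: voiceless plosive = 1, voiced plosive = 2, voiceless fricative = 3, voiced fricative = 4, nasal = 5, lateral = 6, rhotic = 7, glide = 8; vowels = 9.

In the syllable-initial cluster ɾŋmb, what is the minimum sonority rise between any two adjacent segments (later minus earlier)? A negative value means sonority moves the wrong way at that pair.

/ɾ/: rhotic = 7.
/ŋ/: nasal = 5.
/m/: nasal = 5.
/b/: voiced plosive = 2.
/ɾ/→/ŋ/: change -2.
/ŋ/→/m/: change +0.
/m/→/b/: change -3.
Minimum = -3.

-3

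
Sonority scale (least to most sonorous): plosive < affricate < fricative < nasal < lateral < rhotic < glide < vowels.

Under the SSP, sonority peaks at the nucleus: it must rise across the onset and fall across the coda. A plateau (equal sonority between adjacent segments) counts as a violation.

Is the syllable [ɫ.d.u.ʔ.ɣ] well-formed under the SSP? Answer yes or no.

no

Onset: /ɫ/ is a lateral (sonority 5), /d/ is a plosive (sonority 1); then the nucleus /u/ (sonority 8).
Onset profile 5-1-8 — does not strictly rise throughout.
Coda: /ʔ/ is a plosive (sonority 1), /ɣ/ is a fricative (sonority 3).
Coda profile 8-1-3 — does not strictly fall throughout.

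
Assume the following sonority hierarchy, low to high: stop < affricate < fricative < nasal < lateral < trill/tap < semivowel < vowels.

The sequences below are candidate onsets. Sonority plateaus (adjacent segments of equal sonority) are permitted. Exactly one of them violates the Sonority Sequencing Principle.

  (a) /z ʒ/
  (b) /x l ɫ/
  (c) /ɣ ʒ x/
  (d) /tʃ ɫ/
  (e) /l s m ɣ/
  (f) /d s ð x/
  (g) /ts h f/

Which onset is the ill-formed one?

(a) sonority 3-3: well-formed.
(b) sonority 3-5-5: well-formed.
(c) sonority 3-3-3: well-formed.
(d) sonority 2-5: well-formed.
(e) sonority 5-3-4-3: ill-formed.
(f) sonority 1-3-3-3: well-formed.
(g) sonority 2-3-3: well-formed.

e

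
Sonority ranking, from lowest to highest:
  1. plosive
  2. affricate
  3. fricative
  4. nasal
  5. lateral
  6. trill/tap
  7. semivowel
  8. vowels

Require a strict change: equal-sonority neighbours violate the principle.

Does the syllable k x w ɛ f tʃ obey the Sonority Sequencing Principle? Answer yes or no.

yes

Onset: /k/ is a plosive (sonority 1), /x/ is a fricative (sonority 3), /w/ is a semivowel (sonority 7); then the nucleus /ɛ/ (sonority 8).
Onset profile 1-3-7-8 — rises to the nucleus.
Coda: /f/ is a fricative (sonority 3), /tʃ/ is an affricate (sonority 2).
Coda profile 8-3-2 — falls from the nucleus.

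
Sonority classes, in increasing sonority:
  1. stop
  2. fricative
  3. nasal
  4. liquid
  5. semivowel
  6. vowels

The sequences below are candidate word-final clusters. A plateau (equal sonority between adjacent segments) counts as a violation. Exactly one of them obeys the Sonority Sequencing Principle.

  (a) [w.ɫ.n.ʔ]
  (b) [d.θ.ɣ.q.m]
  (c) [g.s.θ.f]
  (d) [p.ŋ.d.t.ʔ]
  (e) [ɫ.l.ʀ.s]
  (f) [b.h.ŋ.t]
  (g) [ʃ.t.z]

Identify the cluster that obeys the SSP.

(a) 5-4-3-1 → obeys
(b) 1-2-2-1-3 → violates
(c) 1-2-2-2 → violates
(d) 1-3-1-1-1 → violates
(e) 4-4-4-2 → violates
(f) 1-2-3-1 → violates
(g) 2-1-2 → violates

a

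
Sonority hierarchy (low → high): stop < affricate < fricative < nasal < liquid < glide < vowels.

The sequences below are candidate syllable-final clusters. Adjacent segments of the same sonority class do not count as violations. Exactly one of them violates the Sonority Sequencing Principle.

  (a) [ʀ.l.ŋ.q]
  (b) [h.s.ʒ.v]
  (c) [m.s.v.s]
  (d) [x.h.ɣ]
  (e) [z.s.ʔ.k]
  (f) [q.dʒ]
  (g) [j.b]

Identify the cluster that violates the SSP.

f

(a) [ʀ.l.ŋ.q]: profile 5-5-4-1 — obeys.
(b) [h.s.ʒ.v]: profile 3-3-3-3 — obeys.
(c) [m.s.v.s]: profile 4-3-3-3 — obeys.
(d) [x.h.ɣ]: profile 3-3-3 — obeys.
(e) [z.s.ʔ.k]: profile 3-3-1-1 — obeys.
(f) [q.dʒ]: profile 1-2 — violates.
(g) [j.b]: profile 6-1 — obeys.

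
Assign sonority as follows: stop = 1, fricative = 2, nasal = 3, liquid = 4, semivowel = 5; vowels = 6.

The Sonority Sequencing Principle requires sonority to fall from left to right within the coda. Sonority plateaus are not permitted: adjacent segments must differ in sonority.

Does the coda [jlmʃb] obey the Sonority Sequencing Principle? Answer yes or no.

yes

/j/ is a semivowel (sonority 5).
/l/ is a liquid (sonority 4).
/m/ is a nasal (sonority 3).
/ʃ/ is a fricative (sonority 2).
/b/ is a stop (sonority 1).
The profile 5-4-3-2-1 strictly falls, so the coda satisfies the SSP.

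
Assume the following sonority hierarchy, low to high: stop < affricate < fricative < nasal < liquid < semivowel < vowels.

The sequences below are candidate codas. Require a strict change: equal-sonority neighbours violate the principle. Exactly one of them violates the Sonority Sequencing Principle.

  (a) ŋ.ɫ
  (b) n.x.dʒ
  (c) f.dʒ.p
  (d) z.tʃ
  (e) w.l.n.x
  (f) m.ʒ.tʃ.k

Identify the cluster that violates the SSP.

(a) 4-5 → violates
(b) 4-3-2 → obeys
(c) 3-2-1 → obeys
(d) 3-2 → obeys
(e) 6-5-4-3 → obeys
(f) 4-3-2-1 → obeys

a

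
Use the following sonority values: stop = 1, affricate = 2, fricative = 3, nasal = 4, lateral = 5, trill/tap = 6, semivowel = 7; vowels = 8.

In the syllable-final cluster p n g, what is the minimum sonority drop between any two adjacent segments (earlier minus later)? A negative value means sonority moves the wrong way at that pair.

/p/ — stop, sonority 1.
/n/ — nasal, sonority 4.
/g/ — stop, sonority 1.
/p/→/n/: change -3.
/n/→/g/: change +3.
Minimum = -3.

-3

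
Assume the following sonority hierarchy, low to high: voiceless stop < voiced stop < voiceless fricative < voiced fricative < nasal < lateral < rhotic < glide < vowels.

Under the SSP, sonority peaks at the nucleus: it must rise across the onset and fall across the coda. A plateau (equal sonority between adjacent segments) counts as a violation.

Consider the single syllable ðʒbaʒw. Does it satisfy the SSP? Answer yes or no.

Onset: /ð/ is a voiced fricative (sonority 4), /ʒ/ is a voiced fricative (sonority 4), /b/ is a voiced stop (sonority 2); then the nucleus /a/ (sonority 9).
Onset profile 4-4-2-9 — does not strictly rise throughout.
Coda: /ʒ/ is a voiced fricative (sonority 4), /w/ is a glide (sonority 8).
Coda profile 9-4-8 — does not strictly fall throughout.

no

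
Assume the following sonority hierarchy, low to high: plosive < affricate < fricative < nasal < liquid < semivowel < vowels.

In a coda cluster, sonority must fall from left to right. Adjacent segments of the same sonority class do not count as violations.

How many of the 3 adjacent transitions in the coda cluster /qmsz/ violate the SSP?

1

/q/: plosive = 1.
/m/: nasal = 4.
/s/: fricative = 3.
/z/: fricative = 3.
/q/→/m/: 1→4 (does not fall) — violation.
/m/→/s/: 4→3 (falls) — ok.
/s/→/z/: 3→3 (plateau, allowed) — ok.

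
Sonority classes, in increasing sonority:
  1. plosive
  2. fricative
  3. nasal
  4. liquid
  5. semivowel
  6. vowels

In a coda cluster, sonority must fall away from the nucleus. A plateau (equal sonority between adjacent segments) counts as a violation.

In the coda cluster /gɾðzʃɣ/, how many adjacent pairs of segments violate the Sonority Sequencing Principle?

/g/ is a plosive (sonority 1).
/ɾ/ is a liquid (sonority 4).
/ð/ is a fricative (sonority 2).
/z/ is a fricative (sonority 2).
/ʃ/ is a fricative (sonority 2).
/ɣ/ is a fricative (sonority 2).
/g/→/ɾ/: 1→4 (does not fall) — violation.
/ɾ/→/ð/: 4→2 (falls) — ok.
/ð/→/z/: 2→2 (plateau) — violation.
/z/→/ʃ/: 2→2 (plateau) — violation.
/ʃ/→/ɣ/: 2→2 (plateau) — violation.

4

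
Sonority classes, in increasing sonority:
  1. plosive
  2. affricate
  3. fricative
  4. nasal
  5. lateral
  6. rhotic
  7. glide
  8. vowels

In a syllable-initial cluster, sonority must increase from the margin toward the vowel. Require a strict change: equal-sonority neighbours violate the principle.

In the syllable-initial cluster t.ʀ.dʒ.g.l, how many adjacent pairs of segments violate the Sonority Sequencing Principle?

2

/t/: plosive = 1.
/ʀ/: rhotic = 6.
/dʒ/: affricate = 2.
/g/: plosive = 1.
/l/: lateral = 5.
/t/→/ʀ/: 1→6 (rises) — ok.
/ʀ/→/dʒ/: 6→2 (does not rise) — violation.
/dʒ/→/g/: 2→1 (does not rise) — violation.
/g/→/l/: 1→5 (rises) — ok.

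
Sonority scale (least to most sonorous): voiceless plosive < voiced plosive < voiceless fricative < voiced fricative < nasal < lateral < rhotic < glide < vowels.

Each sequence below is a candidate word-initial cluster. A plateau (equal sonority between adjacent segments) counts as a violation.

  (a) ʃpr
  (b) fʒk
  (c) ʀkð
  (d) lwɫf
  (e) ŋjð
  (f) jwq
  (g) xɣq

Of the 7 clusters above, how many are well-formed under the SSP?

0

(a) ʃpr: profile 3-1-7 — violates.
(b) fʒk: profile 3-4-1 — violates.
(c) ʀkð: profile 7-1-4 — violates.
(d) lwɫf: profile 6-8-6-3 — violates.
(e) ŋjð: profile 5-8-4 — violates.
(f) jwq: profile 8-8-1 — violates.
(g) xɣq: profile 3-4-1 — violates.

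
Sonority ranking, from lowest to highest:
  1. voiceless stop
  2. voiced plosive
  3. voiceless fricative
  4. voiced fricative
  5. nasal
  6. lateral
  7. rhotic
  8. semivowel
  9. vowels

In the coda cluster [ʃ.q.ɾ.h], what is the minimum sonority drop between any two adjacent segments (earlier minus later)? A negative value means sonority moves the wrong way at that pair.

-6

/ʃ/: voiceless fricative = 3.
/q/: voiceless stop = 1.
/ɾ/: rhotic = 7.
/h/: voiceless fricative = 3.
/ʃ/→/q/: change +2.
/q/→/ɾ/: change -6.
/ɾ/→/h/: change +4.
Minimum = -6.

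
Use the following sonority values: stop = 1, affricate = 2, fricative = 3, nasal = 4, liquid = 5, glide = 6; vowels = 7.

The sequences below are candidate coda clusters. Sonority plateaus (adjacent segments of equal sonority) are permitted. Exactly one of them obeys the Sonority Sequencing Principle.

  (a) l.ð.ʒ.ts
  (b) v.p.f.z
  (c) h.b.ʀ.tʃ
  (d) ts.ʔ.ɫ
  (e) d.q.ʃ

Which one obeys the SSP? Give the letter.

(a) sonority 5-3-3-2: well-formed.
(b) sonority 3-1-3-3: ill-formed.
(c) sonority 3-1-5-2: ill-formed.
(d) sonority 2-1-5: ill-formed.
(e) sonority 1-1-3: ill-formed.

a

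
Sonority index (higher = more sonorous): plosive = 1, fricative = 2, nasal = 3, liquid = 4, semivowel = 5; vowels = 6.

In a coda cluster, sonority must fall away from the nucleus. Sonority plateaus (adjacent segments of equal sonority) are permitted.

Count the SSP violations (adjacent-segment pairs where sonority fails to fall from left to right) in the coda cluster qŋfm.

/q/ is a plosive (sonority 1).
/ŋ/ is a nasal (sonority 3).
/f/ is a fricative (sonority 2).
/m/ is a nasal (sonority 3).
/q/→/ŋ/: 1→3 (does not fall) — violation.
/ŋ/→/f/: 3→2 (falls) — ok.
/f/→/m/: 2→3 (does not fall) — violation.

2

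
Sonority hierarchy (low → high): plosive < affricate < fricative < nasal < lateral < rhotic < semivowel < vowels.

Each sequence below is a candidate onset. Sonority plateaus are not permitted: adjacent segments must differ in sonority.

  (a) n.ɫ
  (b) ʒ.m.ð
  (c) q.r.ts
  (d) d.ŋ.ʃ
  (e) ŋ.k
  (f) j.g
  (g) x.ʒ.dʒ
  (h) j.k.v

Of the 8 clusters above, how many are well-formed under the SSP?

(a) sonority 4-5: well-formed.
(b) sonority 3-4-3: ill-formed.
(c) sonority 1-6-2: ill-formed.
(d) sonority 1-4-3: ill-formed.
(e) sonority 4-1: ill-formed.
(f) sonority 7-1: ill-formed.
(g) sonority 3-3-2: ill-formed.
(h) sonority 7-1-3: ill-formed.

1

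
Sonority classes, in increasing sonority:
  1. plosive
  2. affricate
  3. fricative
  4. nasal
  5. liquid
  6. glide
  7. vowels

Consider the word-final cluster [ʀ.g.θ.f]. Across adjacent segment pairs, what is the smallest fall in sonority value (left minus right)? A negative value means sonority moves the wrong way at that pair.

-2

/ʀ/ is a liquid (sonority 5).
/g/ is a plosive (sonority 1).
/θ/ is a fricative (sonority 3).
/f/ is a fricative (sonority 3).
/ʀ/→/g/: change +4.
/g/→/θ/: change -2.
/θ/→/f/: change +0.
Minimum = -2.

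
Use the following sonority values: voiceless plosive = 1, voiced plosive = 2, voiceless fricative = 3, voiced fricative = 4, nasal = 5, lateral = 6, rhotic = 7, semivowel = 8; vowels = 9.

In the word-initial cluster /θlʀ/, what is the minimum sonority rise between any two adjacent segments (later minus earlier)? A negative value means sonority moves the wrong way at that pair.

1

/θ/ — voiceless fricative, sonority 3.
/l/ — lateral, sonority 6.
/ʀ/ — rhotic, sonority 7.
/θ/→/l/: change +3.
/l/→/ʀ/: change +1.
Minimum = 1.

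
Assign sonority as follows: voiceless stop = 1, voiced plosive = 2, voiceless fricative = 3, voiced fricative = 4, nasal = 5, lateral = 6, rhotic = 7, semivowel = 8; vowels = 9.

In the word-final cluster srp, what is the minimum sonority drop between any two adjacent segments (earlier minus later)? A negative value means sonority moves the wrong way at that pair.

-4

/s/: voiceless fricative = 3.
/r/: rhotic = 7.
/p/: voiceless stop = 1.
/s/→/r/: change -4.
/r/→/p/: change +6.
Minimum = -4.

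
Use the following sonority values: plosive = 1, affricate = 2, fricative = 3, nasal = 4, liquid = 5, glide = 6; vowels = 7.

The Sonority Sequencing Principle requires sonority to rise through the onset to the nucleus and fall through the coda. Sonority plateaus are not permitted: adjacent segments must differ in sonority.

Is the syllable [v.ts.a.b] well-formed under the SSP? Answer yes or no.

no

Onset: /v/ is a fricative (sonority 3), /ts/ is an affricate (sonority 2); then the nucleus /a/ (sonority 7).
Onset profile 3-2-7 — does not strictly rise throughout.
Coda: /b/ is a plosive (sonority 1).
Coda profile 7-1 — falls from the nucleus.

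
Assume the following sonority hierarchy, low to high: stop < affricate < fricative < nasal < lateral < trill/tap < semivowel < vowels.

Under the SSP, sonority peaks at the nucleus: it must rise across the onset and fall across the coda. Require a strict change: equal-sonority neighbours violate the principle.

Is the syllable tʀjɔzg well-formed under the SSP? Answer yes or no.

yes

Onset: /t/ is a stop (sonority 1), /ʀ/ is a trill/tap (sonority 6), /j/ is a semivowel (sonority 7); then the nucleus /ɔ/ (sonority 8).
Onset profile 1-6-7-8 — rises to the nucleus.
Coda: /z/ is a fricative (sonority 3), /g/ is a stop (sonority 1).
Coda profile 8-3-1 — falls from the nucleus.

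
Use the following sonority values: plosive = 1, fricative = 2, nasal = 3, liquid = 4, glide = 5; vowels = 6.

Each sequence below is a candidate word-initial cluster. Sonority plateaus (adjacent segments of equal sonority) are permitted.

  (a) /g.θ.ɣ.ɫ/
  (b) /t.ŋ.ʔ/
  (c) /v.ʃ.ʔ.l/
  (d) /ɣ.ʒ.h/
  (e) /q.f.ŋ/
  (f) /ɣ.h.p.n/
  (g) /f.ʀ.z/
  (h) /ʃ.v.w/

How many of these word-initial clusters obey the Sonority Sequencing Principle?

4

(a) sonority 1-2-2-4: well-formed.
(b) sonority 1-3-1: ill-formed.
(c) sonority 2-2-1-4: ill-formed.
(d) sonority 2-2-2: well-formed.
(e) sonority 1-2-3: well-formed.
(f) sonority 2-2-1-3: ill-formed.
(g) sonority 2-4-2: ill-formed.
(h) sonority 2-2-5: well-formed.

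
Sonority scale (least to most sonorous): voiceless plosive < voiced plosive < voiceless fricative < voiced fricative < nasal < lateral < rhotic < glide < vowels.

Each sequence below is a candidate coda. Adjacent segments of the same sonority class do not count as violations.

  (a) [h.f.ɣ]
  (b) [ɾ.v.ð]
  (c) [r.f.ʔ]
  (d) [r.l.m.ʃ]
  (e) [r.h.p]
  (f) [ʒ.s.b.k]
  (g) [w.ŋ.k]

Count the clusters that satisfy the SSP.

6

(a) sonority 3-3-4: ill-formed.
(b) sonority 7-4-4: well-formed.
(c) sonority 7-3-1: well-formed.
(d) sonority 7-6-5-3: well-formed.
(e) sonority 7-3-1: well-formed.
(f) sonority 4-3-2-1: well-formed.
(g) sonority 8-5-1: well-formed.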